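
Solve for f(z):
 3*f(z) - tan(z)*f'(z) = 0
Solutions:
 f(z) = C1*sin(z)^3


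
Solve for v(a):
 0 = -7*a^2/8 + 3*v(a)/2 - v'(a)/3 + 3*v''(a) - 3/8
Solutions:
 v(a) = 7*a^2/12 + 7*a/27 + (C1*sin(sqrt(161)*a/18) + C2*cos(sqrt(161)*a/18))*exp(a/18) - 1969/972


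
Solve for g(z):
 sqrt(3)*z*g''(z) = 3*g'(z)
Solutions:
 g(z) = C1 + C2*z^(1 + sqrt(3))


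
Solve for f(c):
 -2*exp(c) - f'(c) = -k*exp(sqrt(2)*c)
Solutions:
 f(c) = C1 + sqrt(2)*k*exp(sqrt(2)*c)/2 - 2*exp(c)


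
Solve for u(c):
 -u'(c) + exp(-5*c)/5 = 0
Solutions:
 u(c) = C1 - exp(-5*c)/25


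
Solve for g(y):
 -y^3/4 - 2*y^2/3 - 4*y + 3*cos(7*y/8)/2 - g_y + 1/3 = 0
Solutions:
 g(y) = C1 - y^4/16 - 2*y^3/9 - 2*y^2 + y/3 + 12*sin(7*y/8)/7


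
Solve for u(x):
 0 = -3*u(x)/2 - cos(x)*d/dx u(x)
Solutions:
 u(x) = C1*(sin(x) - 1)^(3/4)/(sin(x) + 1)^(3/4)


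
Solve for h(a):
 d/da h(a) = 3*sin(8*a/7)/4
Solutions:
 h(a) = C1 - 21*cos(8*a/7)/32


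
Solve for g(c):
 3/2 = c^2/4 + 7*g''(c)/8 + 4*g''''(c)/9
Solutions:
 g(c) = C1 + C2*c + C3*sin(3*sqrt(14)*c/8) + C4*cos(3*sqrt(14)*c/8) - c^4/42 + 442*c^2/441


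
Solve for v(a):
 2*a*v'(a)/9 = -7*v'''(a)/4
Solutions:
 v(a) = C1 + Integral(C2*airyai(-2*147^(1/3)*a/21) + C3*airybi(-2*147^(1/3)*a/21), a)


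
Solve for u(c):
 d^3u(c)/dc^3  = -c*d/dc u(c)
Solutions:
 u(c) = C1 + Integral(C2*airyai(-c) + C3*airybi(-c), c)


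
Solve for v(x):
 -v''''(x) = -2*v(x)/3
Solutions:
 v(x) = C1*exp(-2^(1/4)*3^(3/4)*x/3) + C2*exp(2^(1/4)*3^(3/4)*x/3) + C3*sin(2^(1/4)*3^(3/4)*x/3) + C4*cos(2^(1/4)*3^(3/4)*x/3)


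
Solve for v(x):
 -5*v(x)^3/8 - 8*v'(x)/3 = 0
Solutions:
 v(x) = -4*sqrt(2)*sqrt(-1/(C1 - 15*x))
 v(x) = 4*sqrt(2)*sqrt(-1/(C1 - 15*x))


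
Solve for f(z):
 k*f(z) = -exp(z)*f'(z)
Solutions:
 f(z) = C1*exp(k*exp(-z))


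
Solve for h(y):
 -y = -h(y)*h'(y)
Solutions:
 h(y) = -sqrt(C1 + y^2)
 h(y) = sqrt(C1 + y^2)


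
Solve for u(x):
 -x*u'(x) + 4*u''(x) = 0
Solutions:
 u(x) = C1 + C2*erfi(sqrt(2)*x/4)


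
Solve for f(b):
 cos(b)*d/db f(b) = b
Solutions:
 f(b) = C1 + Integral(b/cos(b), b)


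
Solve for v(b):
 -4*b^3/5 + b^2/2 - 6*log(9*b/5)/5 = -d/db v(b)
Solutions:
 v(b) = C1 + b^4/5 - b^3/6 + 6*b*log(b)/5 - 6*b*log(5)/5 - 6*b/5 + 12*b*log(3)/5


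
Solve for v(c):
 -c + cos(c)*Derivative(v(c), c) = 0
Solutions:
 v(c) = C1 + Integral(c/cos(c), c)


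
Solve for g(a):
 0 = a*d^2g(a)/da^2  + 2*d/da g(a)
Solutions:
 g(a) = C1 + C2/a


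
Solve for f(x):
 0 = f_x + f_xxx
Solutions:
 f(x) = C1 + C2*sin(x) + C3*cos(x)


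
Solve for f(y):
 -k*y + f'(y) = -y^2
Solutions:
 f(y) = C1 + k*y^2/2 - y^3/3


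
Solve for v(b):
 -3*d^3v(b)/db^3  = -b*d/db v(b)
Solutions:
 v(b) = C1 + Integral(C2*airyai(3^(2/3)*b/3) + C3*airybi(3^(2/3)*b/3), b)


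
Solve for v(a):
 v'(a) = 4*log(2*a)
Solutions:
 v(a) = C1 + 4*a*log(a) - 4*a + a*log(16)


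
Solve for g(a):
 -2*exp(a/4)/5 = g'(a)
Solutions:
 g(a) = C1 - 8*exp(a/4)/5


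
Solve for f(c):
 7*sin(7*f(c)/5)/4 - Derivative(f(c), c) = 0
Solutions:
 -7*c/4 + 5*log(cos(7*f(c)/5) - 1)/14 - 5*log(cos(7*f(c)/5) + 1)/14 = C1


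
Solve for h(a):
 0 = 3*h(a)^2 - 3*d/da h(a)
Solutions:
 h(a) = -1/(C1 + a)


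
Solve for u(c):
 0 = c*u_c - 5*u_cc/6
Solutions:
 u(c) = C1 + C2*erfi(sqrt(15)*c/5)


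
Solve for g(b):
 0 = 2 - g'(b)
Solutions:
 g(b) = C1 + 2*b


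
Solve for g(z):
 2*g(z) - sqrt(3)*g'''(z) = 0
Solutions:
 g(z) = C3*exp(2^(1/3)*3^(5/6)*z/3) + (C1*sin(6^(1/3)*z/2) + C2*cos(6^(1/3)*z/2))*exp(-2^(1/3)*3^(5/6)*z/6)


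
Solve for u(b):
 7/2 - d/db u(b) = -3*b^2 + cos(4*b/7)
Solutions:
 u(b) = C1 + b^3 + 7*b/2 - 7*sin(4*b/7)/4


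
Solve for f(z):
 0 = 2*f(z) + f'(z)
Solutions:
 f(z) = C1*exp(-2*z)


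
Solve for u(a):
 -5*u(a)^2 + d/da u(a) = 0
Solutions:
 u(a) = -1/(C1 + 5*a)


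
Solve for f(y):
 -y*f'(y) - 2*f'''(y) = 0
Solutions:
 f(y) = C1 + Integral(C2*airyai(-2^(2/3)*y/2) + C3*airybi(-2^(2/3)*y/2), y)


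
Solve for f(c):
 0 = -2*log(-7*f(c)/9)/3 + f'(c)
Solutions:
 -3*Integral(1/(log(-_y) - 2*log(3) + log(7)), (_y, f(c)))/2 = C1 - c


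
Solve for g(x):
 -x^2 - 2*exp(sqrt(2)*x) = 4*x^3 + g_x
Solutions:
 g(x) = C1 - x^4 - x^3/3 - sqrt(2)*exp(sqrt(2)*x)


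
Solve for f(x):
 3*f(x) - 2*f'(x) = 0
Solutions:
 f(x) = C1*exp(3*x/2)


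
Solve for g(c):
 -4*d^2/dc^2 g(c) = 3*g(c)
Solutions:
 g(c) = C1*sin(sqrt(3)*c/2) + C2*cos(sqrt(3)*c/2)


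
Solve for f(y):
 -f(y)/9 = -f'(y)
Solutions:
 f(y) = C1*exp(y/9)


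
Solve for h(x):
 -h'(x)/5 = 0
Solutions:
 h(x) = C1


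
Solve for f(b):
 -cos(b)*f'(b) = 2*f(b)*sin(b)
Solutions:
 f(b) = C1*cos(b)^2


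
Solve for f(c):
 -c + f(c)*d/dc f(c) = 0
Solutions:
 f(c) = -sqrt(C1 + c^2)
 f(c) = sqrt(C1 + c^2)


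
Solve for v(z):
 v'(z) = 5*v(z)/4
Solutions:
 v(z) = C1*exp(5*z/4)


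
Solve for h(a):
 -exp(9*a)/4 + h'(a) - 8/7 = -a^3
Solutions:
 h(a) = C1 - a^4/4 + 8*a/7 + exp(9*a)/36


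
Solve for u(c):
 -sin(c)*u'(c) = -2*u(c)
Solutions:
 u(c) = C1*(cos(c) - 1)/(cos(c) + 1)


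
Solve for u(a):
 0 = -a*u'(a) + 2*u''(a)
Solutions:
 u(a) = C1 + C2*erfi(a/2)


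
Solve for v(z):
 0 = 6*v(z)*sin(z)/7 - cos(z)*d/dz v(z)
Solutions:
 v(z) = C1/cos(z)^(6/7)


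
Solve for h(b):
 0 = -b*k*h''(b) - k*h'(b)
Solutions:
 h(b) = C1 + C2*log(b)


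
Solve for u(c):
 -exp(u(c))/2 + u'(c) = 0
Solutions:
 u(c) = log(-1/(C1 + c)) + log(2)


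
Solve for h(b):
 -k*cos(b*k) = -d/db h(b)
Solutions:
 h(b) = C1 + sin(b*k)


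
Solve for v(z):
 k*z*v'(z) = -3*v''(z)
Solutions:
 v(z) = Piecewise((-sqrt(6)*sqrt(pi)*C1*erf(sqrt(6)*sqrt(k)*z/6)/(2*sqrt(k)) - C2, (k > 0) | (k < 0)), (-C1*z - C2, True))


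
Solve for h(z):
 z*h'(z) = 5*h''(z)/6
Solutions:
 h(z) = C1 + C2*erfi(sqrt(15)*z/5)


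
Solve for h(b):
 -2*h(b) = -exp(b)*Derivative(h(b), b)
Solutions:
 h(b) = C1*exp(-2*exp(-b))


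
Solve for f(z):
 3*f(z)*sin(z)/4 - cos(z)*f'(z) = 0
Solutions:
 f(z) = C1/cos(z)^(3/4)


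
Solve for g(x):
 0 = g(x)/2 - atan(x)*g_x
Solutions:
 g(x) = C1*exp(Integral(1/atan(x), x)/2)


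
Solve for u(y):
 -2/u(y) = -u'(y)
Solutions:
 u(y) = -sqrt(C1 + 4*y)
 u(y) = sqrt(C1 + 4*y)


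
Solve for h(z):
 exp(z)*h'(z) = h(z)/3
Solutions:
 h(z) = C1*exp(-exp(-z)/3)


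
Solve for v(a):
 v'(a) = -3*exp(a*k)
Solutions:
 v(a) = C1 - 3*exp(a*k)/k


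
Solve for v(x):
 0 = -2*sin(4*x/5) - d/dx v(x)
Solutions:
 v(x) = C1 + 5*cos(4*x/5)/2


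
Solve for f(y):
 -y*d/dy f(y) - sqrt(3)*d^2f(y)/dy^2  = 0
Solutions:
 f(y) = C1 + C2*erf(sqrt(2)*3^(3/4)*y/6)


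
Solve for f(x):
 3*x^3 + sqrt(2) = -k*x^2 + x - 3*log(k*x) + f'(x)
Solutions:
 f(x) = C1 + k*x^3/3 + 3*x^4/4 - x^2/2 + 3*x*log(k*x) + x*(-3 + sqrt(2))


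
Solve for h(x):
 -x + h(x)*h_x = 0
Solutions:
 h(x) = -sqrt(C1 + x^2)
 h(x) = sqrt(C1 + x^2)


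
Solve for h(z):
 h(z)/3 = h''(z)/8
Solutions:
 h(z) = C1*exp(-2*sqrt(6)*z/3) + C2*exp(2*sqrt(6)*z/3)


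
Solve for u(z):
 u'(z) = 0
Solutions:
 u(z) = C1


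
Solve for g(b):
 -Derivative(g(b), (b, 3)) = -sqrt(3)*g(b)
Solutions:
 g(b) = C3*exp(3^(1/6)*b) + (C1*sin(3^(2/3)*b/2) + C2*cos(3^(2/3)*b/2))*exp(-3^(1/6)*b/2)


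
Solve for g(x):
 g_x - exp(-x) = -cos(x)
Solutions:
 g(x) = C1 - sin(x) - exp(-x)


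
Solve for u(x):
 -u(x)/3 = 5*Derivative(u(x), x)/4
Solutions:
 u(x) = C1*exp(-4*x/15)


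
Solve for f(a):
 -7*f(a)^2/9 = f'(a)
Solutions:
 f(a) = 9/(C1 + 7*a)


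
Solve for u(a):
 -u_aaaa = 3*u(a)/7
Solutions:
 u(a) = (C1*sin(sqrt(2)*3^(1/4)*7^(3/4)*a/14) + C2*cos(sqrt(2)*3^(1/4)*7^(3/4)*a/14))*exp(-sqrt(2)*3^(1/4)*7^(3/4)*a/14) + (C3*sin(sqrt(2)*3^(1/4)*7^(3/4)*a/14) + C4*cos(sqrt(2)*3^(1/4)*7^(3/4)*a/14))*exp(sqrt(2)*3^(1/4)*7^(3/4)*a/14)


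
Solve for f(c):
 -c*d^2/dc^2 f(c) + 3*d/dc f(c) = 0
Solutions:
 f(c) = C1 + C2*c^4


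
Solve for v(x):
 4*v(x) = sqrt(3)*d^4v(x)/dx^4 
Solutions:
 v(x) = C1*exp(-sqrt(2)*3^(7/8)*x/3) + C2*exp(sqrt(2)*3^(7/8)*x/3) + C3*sin(sqrt(2)*3^(7/8)*x/3) + C4*cos(sqrt(2)*3^(7/8)*x/3)


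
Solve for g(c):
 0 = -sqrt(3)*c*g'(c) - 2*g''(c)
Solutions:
 g(c) = C1 + C2*erf(3^(1/4)*c/2)


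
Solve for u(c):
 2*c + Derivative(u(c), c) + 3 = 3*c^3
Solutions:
 u(c) = C1 + 3*c^4/4 - c^2 - 3*c


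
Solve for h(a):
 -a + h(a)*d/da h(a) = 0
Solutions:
 h(a) = -sqrt(C1 + a^2)
 h(a) = sqrt(C1 + a^2)


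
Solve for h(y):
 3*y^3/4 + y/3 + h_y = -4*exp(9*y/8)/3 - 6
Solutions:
 h(y) = C1 - 3*y^4/16 - y^2/6 - 6*y - 32*exp(9*y/8)/27


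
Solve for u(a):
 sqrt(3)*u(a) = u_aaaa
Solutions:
 u(a) = C1*exp(-3^(1/8)*a) + C2*exp(3^(1/8)*a) + C3*sin(3^(1/8)*a) + C4*cos(3^(1/8)*a)


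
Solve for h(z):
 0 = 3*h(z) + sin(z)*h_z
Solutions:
 h(z) = C1*(cos(z) + 1)^(3/2)/(cos(z) - 1)^(3/2)


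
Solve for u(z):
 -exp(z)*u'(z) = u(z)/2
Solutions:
 u(z) = C1*exp(exp(-z)/2)


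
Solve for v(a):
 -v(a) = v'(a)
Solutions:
 v(a) = C1*exp(-a)


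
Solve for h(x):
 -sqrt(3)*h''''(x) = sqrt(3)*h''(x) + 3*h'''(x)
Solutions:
 h(x) = C1 + C2*x + (C3*sin(x/2) + C4*cos(x/2))*exp(-sqrt(3)*x/2)


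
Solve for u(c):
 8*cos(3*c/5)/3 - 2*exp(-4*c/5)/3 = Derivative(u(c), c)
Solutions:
 u(c) = C1 + 40*sin(3*c/5)/9 + 5*exp(-4*c/5)/6


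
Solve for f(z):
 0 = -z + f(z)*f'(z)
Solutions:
 f(z) = -sqrt(C1 + z^2)
 f(z) = sqrt(C1 + z^2)


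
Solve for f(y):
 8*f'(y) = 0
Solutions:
 f(y) = C1


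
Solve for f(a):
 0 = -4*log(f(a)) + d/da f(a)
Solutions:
 li(f(a)) = C1 + 4*a


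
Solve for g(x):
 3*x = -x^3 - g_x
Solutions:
 g(x) = C1 - x^4/4 - 3*x^2/2


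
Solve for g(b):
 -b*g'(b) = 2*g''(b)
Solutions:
 g(b) = C1 + C2*erf(b/2)


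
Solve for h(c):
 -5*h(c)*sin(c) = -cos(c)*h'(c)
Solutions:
 h(c) = C1/cos(c)^5


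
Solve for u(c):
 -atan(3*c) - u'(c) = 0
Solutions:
 u(c) = C1 - c*atan(3*c) + log(9*c^2 + 1)/6


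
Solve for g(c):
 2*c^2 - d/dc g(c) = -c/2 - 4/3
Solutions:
 g(c) = C1 + 2*c^3/3 + c^2/4 + 4*c/3


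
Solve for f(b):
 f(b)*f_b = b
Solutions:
 f(b) = -sqrt(C1 + b^2)
 f(b) = sqrt(C1 + b^2)


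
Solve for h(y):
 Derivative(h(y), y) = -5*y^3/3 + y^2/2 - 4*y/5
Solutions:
 h(y) = C1 - 5*y^4/12 + y^3/6 - 2*y^2/5


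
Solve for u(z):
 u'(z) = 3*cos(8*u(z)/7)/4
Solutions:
 -3*z/4 - 7*log(sin(8*u(z)/7) - 1)/16 + 7*log(sin(8*u(z)/7) + 1)/16 = C1


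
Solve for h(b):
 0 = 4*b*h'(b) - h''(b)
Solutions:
 h(b) = C1 + C2*erfi(sqrt(2)*b)


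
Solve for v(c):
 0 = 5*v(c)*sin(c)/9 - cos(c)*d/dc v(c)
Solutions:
 v(c) = C1/cos(c)^(5/9)


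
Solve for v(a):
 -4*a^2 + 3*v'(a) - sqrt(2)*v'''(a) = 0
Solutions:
 v(a) = C1 + C2*exp(-2^(3/4)*sqrt(3)*a/2) + C3*exp(2^(3/4)*sqrt(3)*a/2) + 4*a^3/9 + 8*sqrt(2)*a/9


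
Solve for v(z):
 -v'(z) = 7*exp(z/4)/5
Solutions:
 v(z) = C1 - 28*exp(z/4)/5


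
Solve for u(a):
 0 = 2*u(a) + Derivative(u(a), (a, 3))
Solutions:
 u(a) = C3*exp(-2^(1/3)*a) + (C1*sin(2^(1/3)*sqrt(3)*a/2) + C2*cos(2^(1/3)*sqrt(3)*a/2))*exp(2^(1/3)*a/2)


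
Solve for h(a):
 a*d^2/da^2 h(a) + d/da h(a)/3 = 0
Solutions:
 h(a) = C1 + C2*a^(2/3)


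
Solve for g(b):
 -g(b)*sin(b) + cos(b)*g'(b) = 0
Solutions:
 g(b) = C1/cos(b)


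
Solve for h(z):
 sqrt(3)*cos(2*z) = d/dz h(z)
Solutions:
 h(z) = C1 + sqrt(3)*sin(2*z)/2


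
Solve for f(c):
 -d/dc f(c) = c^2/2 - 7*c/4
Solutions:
 f(c) = C1 - c^3/6 + 7*c^2/8


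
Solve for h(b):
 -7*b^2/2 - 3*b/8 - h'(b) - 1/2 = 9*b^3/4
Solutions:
 h(b) = C1 - 9*b^4/16 - 7*b^3/6 - 3*b^2/16 - b/2


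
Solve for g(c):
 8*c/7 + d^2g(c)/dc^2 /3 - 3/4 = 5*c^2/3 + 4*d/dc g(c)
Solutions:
 g(c) = C1 + C2*exp(12*c) - 5*c^3/36 + 109*c^2/1008 - 1025*c/6048


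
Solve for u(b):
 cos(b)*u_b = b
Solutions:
 u(b) = C1 + Integral(b/cos(b), b)


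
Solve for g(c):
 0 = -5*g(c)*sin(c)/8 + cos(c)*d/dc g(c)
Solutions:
 g(c) = C1/cos(c)^(5/8)


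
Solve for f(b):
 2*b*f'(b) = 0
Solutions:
 f(b) = C1


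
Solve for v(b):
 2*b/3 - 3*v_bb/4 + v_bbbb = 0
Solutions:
 v(b) = C1 + C2*b + C3*exp(-sqrt(3)*b/2) + C4*exp(sqrt(3)*b/2) + 4*b^3/27


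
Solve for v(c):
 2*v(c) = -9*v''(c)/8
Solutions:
 v(c) = C1*sin(4*c/3) + C2*cos(4*c/3)


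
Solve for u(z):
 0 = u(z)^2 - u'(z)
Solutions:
 u(z) = -1/(C1 + z)


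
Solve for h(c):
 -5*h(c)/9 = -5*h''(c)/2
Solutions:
 h(c) = C1*exp(-sqrt(2)*c/3) + C2*exp(sqrt(2)*c/3)


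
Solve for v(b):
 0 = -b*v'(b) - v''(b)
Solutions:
 v(b) = C1 + C2*erf(sqrt(2)*b/2)


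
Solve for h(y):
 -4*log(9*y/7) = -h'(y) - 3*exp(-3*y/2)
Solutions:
 h(y) = C1 + 4*y*log(y) + 4*y*(-log(7) - 1 + 2*log(3)) + 2*exp(-3*y/2)


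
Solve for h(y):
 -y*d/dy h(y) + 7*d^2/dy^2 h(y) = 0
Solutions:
 h(y) = C1 + C2*erfi(sqrt(14)*y/14)


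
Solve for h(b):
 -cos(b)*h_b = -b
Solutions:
 h(b) = C1 + Integral(b/cos(b), b)


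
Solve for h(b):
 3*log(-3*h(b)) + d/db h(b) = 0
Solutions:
 Integral(1/(log(-_y) + log(3)), (_y, h(b)))/3 = C1 - b


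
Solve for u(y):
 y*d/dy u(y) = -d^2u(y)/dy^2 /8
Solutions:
 u(y) = C1 + C2*erf(2*y)


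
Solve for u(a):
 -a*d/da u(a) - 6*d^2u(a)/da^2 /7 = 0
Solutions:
 u(a) = C1 + C2*erf(sqrt(21)*a/6)


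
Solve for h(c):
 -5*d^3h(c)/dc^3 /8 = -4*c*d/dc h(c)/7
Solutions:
 h(c) = C1 + Integral(C2*airyai(2*70^(2/3)*c/35) + C3*airybi(2*70^(2/3)*c/35), c)


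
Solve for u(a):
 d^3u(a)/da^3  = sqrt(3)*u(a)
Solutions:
 u(a) = C3*exp(3^(1/6)*a) + (C1*sin(3^(2/3)*a/2) + C2*cos(3^(2/3)*a/2))*exp(-3^(1/6)*a/2)


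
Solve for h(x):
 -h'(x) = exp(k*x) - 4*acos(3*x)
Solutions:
 h(x) = C1 + 4*x*acos(3*x) - 4*sqrt(1 - 9*x^2)/3 - Piecewise((exp(k*x)/k, Ne(k, 0)), (x, True))


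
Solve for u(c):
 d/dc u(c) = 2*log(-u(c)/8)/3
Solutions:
 -3*Integral(1/(log(-_y) - 3*log(2)), (_y, u(c)))/2 = C1 - c


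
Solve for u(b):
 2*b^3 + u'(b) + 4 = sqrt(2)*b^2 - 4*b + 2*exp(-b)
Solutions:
 u(b) = C1 - b^4/2 + sqrt(2)*b^3/3 - 2*b^2 - 4*b - 2*exp(-b)


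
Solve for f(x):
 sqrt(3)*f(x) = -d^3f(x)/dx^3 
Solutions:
 f(x) = C3*exp(-3^(1/6)*x) + (C1*sin(3^(2/3)*x/2) + C2*cos(3^(2/3)*x/2))*exp(3^(1/6)*x/2)


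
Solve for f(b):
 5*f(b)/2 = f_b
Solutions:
 f(b) = C1*exp(5*b/2)


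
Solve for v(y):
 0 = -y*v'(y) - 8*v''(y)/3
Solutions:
 v(y) = C1 + C2*erf(sqrt(3)*y/4)


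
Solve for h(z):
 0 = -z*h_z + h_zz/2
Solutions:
 h(z) = C1 + C2*erfi(z)


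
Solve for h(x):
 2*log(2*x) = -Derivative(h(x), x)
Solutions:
 h(x) = C1 - 2*x*log(x) - x*log(4) + 2*x


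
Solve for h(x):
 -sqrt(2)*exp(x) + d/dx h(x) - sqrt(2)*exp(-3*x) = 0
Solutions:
 h(x) = C1 + sqrt(2)*exp(x) - sqrt(2)*exp(-3*x)/3


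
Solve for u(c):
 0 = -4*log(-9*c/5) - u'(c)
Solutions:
 u(c) = C1 - 4*c*log(-c) + 4*c*(-2*log(3) + 1 + log(5))


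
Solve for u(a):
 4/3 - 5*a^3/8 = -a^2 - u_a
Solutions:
 u(a) = C1 + 5*a^4/32 - a^3/3 - 4*a/3


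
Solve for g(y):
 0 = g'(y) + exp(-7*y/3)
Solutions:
 g(y) = C1 + 3*exp(-7*y/3)/7


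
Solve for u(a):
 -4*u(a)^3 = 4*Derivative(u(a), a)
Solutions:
 u(a) = -sqrt(2)*sqrt(-1/(C1 - a))/2
 u(a) = sqrt(2)*sqrt(-1/(C1 - a))/2


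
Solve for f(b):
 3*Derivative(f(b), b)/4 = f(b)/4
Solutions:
 f(b) = C1*exp(b/3)


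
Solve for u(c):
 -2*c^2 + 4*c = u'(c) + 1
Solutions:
 u(c) = C1 - 2*c^3/3 + 2*c^2 - c


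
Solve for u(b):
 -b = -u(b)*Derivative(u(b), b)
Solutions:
 u(b) = -sqrt(C1 + b^2)
 u(b) = sqrt(C1 + b^2)


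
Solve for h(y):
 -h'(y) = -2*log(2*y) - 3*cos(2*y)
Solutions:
 h(y) = C1 + 2*y*log(y) - 2*y + 2*y*log(2) + 3*sin(2*y)/2


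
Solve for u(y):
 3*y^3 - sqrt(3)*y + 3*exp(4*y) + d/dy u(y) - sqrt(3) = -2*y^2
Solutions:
 u(y) = C1 - 3*y^4/4 - 2*y^3/3 + sqrt(3)*y^2/2 + sqrt(3)*y - 3*exp(4*y)/4


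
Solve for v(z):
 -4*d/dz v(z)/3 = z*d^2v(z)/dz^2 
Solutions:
 v(z) = C1 + C2/z^(1/3)


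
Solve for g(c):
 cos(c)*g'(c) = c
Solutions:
 g(c) = C1 + Integral(c/cos(c), c)


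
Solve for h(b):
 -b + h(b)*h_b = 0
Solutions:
 h(b) = -sqrt(C1 + b^2)
 h(b) = sqrt(C1 + b^2)


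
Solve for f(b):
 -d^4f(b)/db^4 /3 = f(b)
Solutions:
 f(b) = (C1*sin(sqrt(2)*3^(1/4)*b/2) + C2*cos(sqrt(2)*3^(1/4)*b/2))*exp(-sqrt(2)*3^(1/4)*b/2) + (C3*sin(sqrt(2)*3^(1/4)*b/2) + C4*cos(sqrt(2)*3^(1/4)*b/2))*exp(sqrt(2)*3^(1/4)*b/2)


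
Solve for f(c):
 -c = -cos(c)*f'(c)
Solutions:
 f(c) = C1 + Integral(c/cos(c), c)


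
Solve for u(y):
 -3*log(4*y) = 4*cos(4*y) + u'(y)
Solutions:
 u(y) = C1 - 3*y*log(y) - 6*y*log(2) + 3*y - sin(4*y)


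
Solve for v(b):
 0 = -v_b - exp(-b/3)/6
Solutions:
 v(b) = C1 + exp(-b/3)/2


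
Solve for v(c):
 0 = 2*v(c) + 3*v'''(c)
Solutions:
 v(c) = C3*exp(-2^(1/3)*3^(2/3)*c/3) + (C1*sin(2^(1/3)*3^(1/6)*c/2) + C2*cos(2^(1/3)*3^(1/6)*c/2))*exp(2^(1/3)*3^(2/3)*c/6)


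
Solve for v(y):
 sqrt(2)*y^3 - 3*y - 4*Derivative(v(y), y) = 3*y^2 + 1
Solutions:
 v(y) = C1 + sqrt(2)*y^4/16 - y^3/4 - 3*y^2/8 - y/4


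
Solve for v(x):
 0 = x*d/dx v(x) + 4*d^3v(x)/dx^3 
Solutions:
 v(x) = C1 + Integral(C2*airyai(-2^(1/3)*x/2) + C3*airybi(-2^(1/3)*x/2), x)


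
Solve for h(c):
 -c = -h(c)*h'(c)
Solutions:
 h(c) = -sqrt(C1 + c^2)
 h(c) = sqrt(C1 + c^2)


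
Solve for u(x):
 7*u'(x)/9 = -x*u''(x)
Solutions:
 u(x) = C1 + C2*x^(2/9)


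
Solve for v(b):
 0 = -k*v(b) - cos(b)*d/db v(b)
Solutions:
 v(b) = C1*exp(k*(log(sin(b) - 1) - log(sin(b) + 1))/2)


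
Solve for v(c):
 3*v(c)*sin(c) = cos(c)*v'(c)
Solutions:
 v(c) = C1/cos(c)^3


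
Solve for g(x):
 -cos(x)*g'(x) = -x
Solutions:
 g(x) = C1 + Integral(x/cos(x), x)


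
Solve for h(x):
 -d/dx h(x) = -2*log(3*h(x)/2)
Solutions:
 Integral(1/(-log(_y) - log(3) + log(2)), (_y, h(x)))/2 = C1 - x


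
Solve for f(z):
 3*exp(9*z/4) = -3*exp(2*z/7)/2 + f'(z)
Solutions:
 f(z) = C1 + 21*exp(2*z/7)/4 + 4*exp(9*z/4)/3


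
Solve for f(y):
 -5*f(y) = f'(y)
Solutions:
 f(y) = C1*exp(-5*y)


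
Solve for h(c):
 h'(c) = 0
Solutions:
 h(c) = C1


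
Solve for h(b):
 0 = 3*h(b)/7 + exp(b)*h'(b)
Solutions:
 h(b) = C1*exp(3*exp(-b)/7)


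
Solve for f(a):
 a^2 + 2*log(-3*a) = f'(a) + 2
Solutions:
 f(a) = C1 + a^3/3 + 2*a*log(-a) + 2*a*(-2 + log(3))


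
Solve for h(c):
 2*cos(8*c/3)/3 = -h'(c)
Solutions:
 h(c) = C1 - sin(8*c/3)/4


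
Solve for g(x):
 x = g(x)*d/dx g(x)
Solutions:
 g(x) = -sqrt(C1 + x^2)
 g(x) = sqrt(C1 + x^2)


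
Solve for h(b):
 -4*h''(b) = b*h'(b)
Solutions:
 h(b) = C1 + C2*erf(sqrt(2)*b/4)


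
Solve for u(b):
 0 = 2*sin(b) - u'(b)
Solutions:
 u(b) = C1 - 2*cos(b)


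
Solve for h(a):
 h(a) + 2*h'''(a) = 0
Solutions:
 h(a) = C3*exp(-2^(2/3)*a/2) + (C1*sin(2^(2/3)*sqrt(3)*a/4) + C2*cos(2^(2/3)*sqrt(3)*a/4))*exp(2^(2/3)*a/4)


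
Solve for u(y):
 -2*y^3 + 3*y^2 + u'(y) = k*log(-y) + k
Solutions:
 u(y) = C1 + k*y*log(-y) + y^4/2 - y^3


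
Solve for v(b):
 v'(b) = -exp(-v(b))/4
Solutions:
 v(b) = log(C1 - b/4)


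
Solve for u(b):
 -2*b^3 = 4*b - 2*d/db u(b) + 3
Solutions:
 u(b) = C1 + b^4/4 + b^2 + 3*b/2


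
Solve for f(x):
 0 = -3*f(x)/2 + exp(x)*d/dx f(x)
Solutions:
 f(x) = C1*exp(-3*exp(-x)/2)


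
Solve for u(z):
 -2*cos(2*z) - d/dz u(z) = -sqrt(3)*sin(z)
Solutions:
 u(z) = C1 - sin(2*z) - sqrt(3)*cos(z)


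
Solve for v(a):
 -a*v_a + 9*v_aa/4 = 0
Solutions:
 v(a) = C1 + C2*erfi(sqrt(2)*a/3)


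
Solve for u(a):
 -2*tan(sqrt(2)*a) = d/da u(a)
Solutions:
 u(a) = C1 + sqrt(2)*log(cos(sqrt(2)*a))


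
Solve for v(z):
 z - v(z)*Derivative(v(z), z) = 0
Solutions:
 v(z) = -sqrt(C1 + z^2)
 v(z) = sqrt(C1 + z^2)


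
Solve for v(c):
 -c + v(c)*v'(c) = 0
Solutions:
 v(c) = -sqrt(C1 + c^2)
 v(c) = sqrt(C1 + c^2)


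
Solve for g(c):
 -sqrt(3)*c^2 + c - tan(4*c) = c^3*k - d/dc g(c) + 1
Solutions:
 g(c) = C1 + c^4*k/4 + sqrt(3)*c^3/3 - c^2/2 + c - log(cos(4*c))/4


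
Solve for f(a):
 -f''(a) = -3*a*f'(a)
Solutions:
 f(a) = C1 + C2*erfi(sqrt(6)*a/2)


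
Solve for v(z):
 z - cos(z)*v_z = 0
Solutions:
 v(z) = C1 + Integral(z/cos(z), z)


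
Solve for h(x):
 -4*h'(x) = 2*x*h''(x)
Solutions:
 h(x) = C1 + C2/x


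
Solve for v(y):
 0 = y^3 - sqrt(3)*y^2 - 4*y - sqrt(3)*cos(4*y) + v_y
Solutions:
 v(y) = C1 - y^4/4 + sqrt(3)*y^3/3 + 2*y^2 + sqrt(3)*sin(4*y)/4


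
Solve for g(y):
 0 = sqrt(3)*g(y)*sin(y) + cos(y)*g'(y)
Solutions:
 g(y) = C1*cos(y)^(sqrt(3))


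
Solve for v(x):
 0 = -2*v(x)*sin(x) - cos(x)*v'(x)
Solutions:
 v(x) = C1*cos(x)^2


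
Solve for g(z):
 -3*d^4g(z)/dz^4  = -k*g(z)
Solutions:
 g(z) = C1*exp(-3^(3/4)*k^(1/4)*z/3) + C2*exp(3^(3/4)*k^(1/4)*z/3) + C3*exp(-3^(3/4)*I*k^(1/4)*z/3) + C4*exp(3^(3/4)*I*k^(1/4)*z/3)


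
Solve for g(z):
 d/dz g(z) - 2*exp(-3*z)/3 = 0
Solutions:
 g(z) = C1 - 2*exp(-3*z)/9


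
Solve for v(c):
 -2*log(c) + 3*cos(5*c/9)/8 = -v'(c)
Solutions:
 v(c) = C1 + 2*c*log(c) - 2*c - 27*sin(5*c/9)/40


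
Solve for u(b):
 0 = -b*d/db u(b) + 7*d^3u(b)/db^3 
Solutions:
 u(b) = C1 + Integral(C2*airyai(7^(2/3)*b/7) + C3*airybi(7^(2/3)*b/7), b)


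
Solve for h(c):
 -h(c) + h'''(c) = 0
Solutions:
 h(c) = C3*exp(c) + (C1*sin(sqrt(3)*c/2) + C2*cos(sqrt(3)*c/2))*exp(-c/2)


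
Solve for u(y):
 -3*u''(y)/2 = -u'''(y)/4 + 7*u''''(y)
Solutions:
 u(y) = C1 + C2*y + (C3*sin(sqrt(671)*y/56) + C4*cos(sqrt(671)*y/56))*exp(y/56)


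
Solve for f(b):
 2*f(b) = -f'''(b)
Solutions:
 f(b) = C3*exp(-2^(1/3)*b) + (C1*sin(2^(1/3)*sqrt(3)*b/2) + C2*cos(2^(1/3)*sqrt(3)*b/2))*exp(2^(1/3)*b/2)


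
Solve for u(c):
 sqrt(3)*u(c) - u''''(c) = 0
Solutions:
 u(c) = C1*exp(-3^(1/8)*c) + C2*exp(3^(1/8)*c) + C3*sin(3^(1/8)*c) + C4*cos(3^(1/8)*c)


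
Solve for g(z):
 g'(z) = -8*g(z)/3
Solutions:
 g(z) = C1*exp(-8*z/3)


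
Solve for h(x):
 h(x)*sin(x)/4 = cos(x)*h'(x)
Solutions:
 h(x) = C1/cos(x)^(1/4)


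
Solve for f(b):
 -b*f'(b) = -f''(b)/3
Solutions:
 f(b) = C1 + C2*erfi(sqrt(6)*b/2)


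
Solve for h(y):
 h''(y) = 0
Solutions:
 h(y) = C1 + C2*y


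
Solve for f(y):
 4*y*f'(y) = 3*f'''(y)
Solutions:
 f(y) = C1 + Integral(C2*airyai(6^(2/3)*y/3) + C3*airybi(6^(2/3)*y/3), y)


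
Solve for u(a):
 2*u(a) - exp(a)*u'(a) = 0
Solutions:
 u(a) = C1*exp(-2*exp(-a))


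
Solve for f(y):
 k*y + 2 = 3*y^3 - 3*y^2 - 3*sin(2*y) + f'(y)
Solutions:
 f(y) = C1 + k*y^2/2 - 3*y^4/4 + y^3 + 2*y - 3*cos(2*y)/2


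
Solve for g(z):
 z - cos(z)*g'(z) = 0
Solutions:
 g(z) = C1 + Integral(z/cos(z), z)


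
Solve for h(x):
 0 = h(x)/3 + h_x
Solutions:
 h(x) = C1*exp(-x/3)


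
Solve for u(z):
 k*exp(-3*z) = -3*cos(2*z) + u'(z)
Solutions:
 u(z) = C1 - k*exp(-3*z)/3 + 3*sin(2*z)/2


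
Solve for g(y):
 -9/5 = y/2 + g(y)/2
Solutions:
 g(y) = -y - 18/5


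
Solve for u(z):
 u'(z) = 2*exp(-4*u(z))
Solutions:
 u(z) = log(-I*(C1 + 8*z)^(1/4))
 u(z) = log(I*(C1 + 8*z)^(1/4))
 u(z) = log(-(C1 + 8*z)^(1/4))
 u(z) = log(C1 + 8*z)/4


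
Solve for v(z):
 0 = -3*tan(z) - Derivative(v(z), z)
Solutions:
 v(z) = C1 + 3*log(cos(z))


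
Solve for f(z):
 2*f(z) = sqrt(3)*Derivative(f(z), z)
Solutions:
 f(z) = C1*exp(2*sqrt(3)*z/3)


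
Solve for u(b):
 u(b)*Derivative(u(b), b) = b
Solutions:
 u(b) = -sqrt(C1 + b^2)
 u(b) = sqrt(C1 + b^2)


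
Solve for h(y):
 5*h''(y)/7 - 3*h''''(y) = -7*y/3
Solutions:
 h(y) = C1 + C2*y + C3*exp(-sqrt(105)*y/21) + C4*exp(sqrt(105)*y/21) - 49*y^3/90


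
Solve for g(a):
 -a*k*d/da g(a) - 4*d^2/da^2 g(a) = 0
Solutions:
 g(a) = Piecewise((-sqrt(2)*sqrt(pi)*C1*erf(sqrt(2)*a*sqrt(k)/4)/sqrt(k) - C2, (k > 0) | (k < 0)), (-C1*a - C2, True))


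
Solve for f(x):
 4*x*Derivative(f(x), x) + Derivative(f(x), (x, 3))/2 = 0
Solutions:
 f(x) = C1 + Integral(C2*airyai(-2*x) + C3*airybi(-2*x), x)


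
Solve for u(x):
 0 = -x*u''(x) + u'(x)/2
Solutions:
 u(x) = C1 + C2*x^(3/2)


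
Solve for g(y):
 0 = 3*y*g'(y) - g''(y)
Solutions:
 g(y) = C1 + C2*erfi(sqrt(6)*y/2)


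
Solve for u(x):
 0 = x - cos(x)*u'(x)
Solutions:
 u(x) = C1 + Integral(x/cos(x), x)


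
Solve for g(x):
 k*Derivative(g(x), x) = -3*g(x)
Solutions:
 g(x) = C1*exp(-3*x/k)


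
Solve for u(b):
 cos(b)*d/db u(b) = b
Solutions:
 u(b) = C1 + Integral(b/cos(b), b)


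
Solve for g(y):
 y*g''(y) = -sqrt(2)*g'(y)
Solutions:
 g(y) = C1 + C2*y^(1 - sqrt(2))


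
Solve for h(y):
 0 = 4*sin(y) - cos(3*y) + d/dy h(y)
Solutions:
 h(y) = C1 + sin(3*y)/3 + 4*cos(y)


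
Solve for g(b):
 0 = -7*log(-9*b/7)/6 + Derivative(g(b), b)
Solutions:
 g(b) = C1 + 7*b*log(-b)/6 + 7*b*(-log(7) - 1 + 2*log(3))/6


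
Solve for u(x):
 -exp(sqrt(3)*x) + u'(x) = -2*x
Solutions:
 u(x) = C1 - x^2 + sqrt(3)*exp(sqrt(3)*x)/3


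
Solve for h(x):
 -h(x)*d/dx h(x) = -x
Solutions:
 h(x) = -sqrt(C1 + x^2)
 h(x) = sqrt(C1 + x^2)


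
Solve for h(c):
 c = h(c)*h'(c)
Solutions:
 h(c) = -sqrt(C1 + c^2)
 h(c) = sqrt(C1 + c^2)


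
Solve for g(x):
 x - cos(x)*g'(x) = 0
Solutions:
 g(x) = C1 + Integral(x/cos(x), x)


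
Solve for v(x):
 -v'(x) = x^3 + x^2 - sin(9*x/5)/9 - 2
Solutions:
 v(x) = C1 - x^4/4 - x^3/3 + 2*x - 5*cos(9*x/5)/81


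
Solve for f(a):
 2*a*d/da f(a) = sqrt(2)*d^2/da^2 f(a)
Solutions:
 f(a) = C1 + C2*erfi(2^(3/4)*a/2)


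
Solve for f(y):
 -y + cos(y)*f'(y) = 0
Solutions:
 f(y) = C1 + Integral(y/cos(y), y)


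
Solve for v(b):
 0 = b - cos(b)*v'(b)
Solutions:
 v(b) = C1 + Integral(b/cos(b), b)


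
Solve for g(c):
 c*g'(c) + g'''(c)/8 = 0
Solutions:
 g(c) = C1 + Integral(C2*airyai(-2*c) + C3*airybi(-2*c), c)


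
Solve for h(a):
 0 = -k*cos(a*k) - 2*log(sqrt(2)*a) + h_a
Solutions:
 h(a) = C1 + 2*a*log(a) - 2*a + a*log(2) + k*Piecewise((sin(a*k)/k, Ne(k, 0)), (a, True))


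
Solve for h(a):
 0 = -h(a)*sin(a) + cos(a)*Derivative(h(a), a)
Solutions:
 h(a) = C1/cos(a)


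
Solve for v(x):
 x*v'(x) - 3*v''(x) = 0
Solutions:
 v(x) = C1 + C2*erfi(sqrt(6)*x/6)


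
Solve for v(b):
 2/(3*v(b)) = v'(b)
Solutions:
 v(b) = -sqrt(C1 + 12*b)/3
 v(b) = sqrt(C1 + 12*b)/3


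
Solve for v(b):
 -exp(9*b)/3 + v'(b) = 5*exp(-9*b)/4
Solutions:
 v(b) = C1 + exp(9*b)/27 - 5*exp(-9*b)/36


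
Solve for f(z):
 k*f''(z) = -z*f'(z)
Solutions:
 f(z) = C1 + C2*sqrt(k)*erf(sqrt(2)*z*sqrt(1/k)/2)


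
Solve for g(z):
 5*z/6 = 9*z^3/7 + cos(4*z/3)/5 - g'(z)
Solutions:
 g(z) = C1 + 9*z^4/28 - 5*z^2/12 + 3*sin(4*z/3)/20


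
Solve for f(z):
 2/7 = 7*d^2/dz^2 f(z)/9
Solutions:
 f(z) = C1 + C2*z + 9*z^2/49


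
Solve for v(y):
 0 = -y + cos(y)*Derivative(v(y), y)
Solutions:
 v(y) = C1 + Integral(y/cos(y), y)


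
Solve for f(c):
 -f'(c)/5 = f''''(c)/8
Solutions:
 f(c) = C1 + C4*exp(-2*5^(2/3)*c/5) + (C2*sin(sqrt(3)*5^(2/3)*c/5) + C3*cos(sqrt(3)*5^(2/3)*c/5))*exp(5^(2/3)*c/5)


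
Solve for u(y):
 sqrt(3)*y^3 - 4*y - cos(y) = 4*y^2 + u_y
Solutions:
 u(y) = C1 + sqrt(3)*y^4/4 - 4*y^3/3 - 2*y^2 - sin(y)


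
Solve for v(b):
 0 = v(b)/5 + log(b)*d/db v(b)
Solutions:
 v(b) = C1*exp(-li(b)/5)


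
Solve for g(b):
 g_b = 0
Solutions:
 g(b) = C1


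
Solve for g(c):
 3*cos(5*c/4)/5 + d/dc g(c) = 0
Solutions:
 g(c) = C1 - 12*sin(5*c/4)/25


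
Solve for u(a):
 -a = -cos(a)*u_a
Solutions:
 u(a) = C1 + Integral(a/cos(a), a)


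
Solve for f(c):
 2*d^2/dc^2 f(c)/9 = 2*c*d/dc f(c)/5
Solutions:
 f(c) = C1 + C2*erfi(3*sqrt(10)*c/10)


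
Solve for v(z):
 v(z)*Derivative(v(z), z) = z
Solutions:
 v(z) = -sqrt(C1 + z^2)
 v(z) = sqrt(C1 + z^2)


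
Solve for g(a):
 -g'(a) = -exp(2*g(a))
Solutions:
 g(a) = log(-sqrt(-1/(C1 + a))) - log(2)/2
 g(a) = log(-1/(C1 + a))/2 - log(2)/2


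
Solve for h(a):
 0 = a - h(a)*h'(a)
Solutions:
 h(a) = -sqrt(C1 + a^2)
 h(a) = sqrt(C1 + a^2)


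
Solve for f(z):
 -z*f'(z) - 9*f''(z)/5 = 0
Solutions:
 f(z) = C1 + C2*erf(sqrt(10)*z/6)


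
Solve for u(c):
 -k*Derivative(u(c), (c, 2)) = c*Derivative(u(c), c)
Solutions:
 u(c) = C1 + C2*sqrt(k)*erf(sqrt(2)*c*sqrt(1/k)/2)


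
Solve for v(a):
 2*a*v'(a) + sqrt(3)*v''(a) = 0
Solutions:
 v(a) = C1 + C2*erf(3^(3/4)*a/3)


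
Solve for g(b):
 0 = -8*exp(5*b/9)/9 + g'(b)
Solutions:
 g(b) = C1 + 8*exp(5*b/9)/5


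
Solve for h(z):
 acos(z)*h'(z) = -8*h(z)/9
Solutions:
 h(z) = C1*exp(-8*Integral(1/acos(z), z)/9)


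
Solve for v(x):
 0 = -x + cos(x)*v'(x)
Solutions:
 v(x) = C1 + Integral(x/cos(x), x)


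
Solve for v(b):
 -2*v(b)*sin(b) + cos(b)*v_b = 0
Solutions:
 v(b) = C1/cos(b)^2


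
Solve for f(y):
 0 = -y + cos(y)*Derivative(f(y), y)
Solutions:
 f(y) = C1 + Integral(y/cos(y), y)


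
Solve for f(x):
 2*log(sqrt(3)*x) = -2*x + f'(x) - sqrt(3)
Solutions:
 f(x) = C1 + x^2 + 2*x*log(x) - 2*x + x*log(3) + sqrt(3)*x


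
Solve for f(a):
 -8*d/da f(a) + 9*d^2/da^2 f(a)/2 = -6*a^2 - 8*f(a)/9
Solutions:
 f(a) = C1*exp(4*a*(2 - sqrt(3))/9) + C2*exp(4*a*(sqrt(3) + 2)/9) - 27*a^2/4 - 243*a/2 - 32805/32


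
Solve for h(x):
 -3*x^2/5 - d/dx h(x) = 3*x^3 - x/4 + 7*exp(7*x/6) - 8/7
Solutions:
 h(x) = C1 - 3*x^4/4 - x^3/5 + x^2/8 + 8*x/7 - 6*exp(7*x/6)


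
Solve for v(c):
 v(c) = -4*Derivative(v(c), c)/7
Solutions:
 v(c) = C1*exp(-7*c/4)


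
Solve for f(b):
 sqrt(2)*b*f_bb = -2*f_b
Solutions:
 f(b) = C1 + C2*b^(1 - sqrt(2))


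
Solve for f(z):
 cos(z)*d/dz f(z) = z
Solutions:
 f(z) = C1 + Integral(z/cos(z), z)


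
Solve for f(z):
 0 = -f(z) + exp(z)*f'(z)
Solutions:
 f(z) = C1*exp(-exp(-z))


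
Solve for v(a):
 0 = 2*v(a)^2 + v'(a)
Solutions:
 v(a) = 1/(C1 + 2*a)


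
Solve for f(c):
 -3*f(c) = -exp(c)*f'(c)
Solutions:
 f(c) = C1*exp(-3*exp(-c))


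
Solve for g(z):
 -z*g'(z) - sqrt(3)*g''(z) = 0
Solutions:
 g(z) = C1 + C2*erf(sqrt(2)*3^(3/4)*z/6)


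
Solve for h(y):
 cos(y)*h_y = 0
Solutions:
 h(y) = C1


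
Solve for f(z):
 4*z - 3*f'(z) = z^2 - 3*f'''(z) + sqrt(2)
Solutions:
 f(z) = C1 + C2*exp(-z) + C3*exp(z) - z^3/9 + 2*z^2/3 - 2*z/3 - sqrt(2)*z/3


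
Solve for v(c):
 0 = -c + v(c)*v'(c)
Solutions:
 v(c) = -sqrt(C1 + c^2)
 v(c) = sqrt(C1 + c^2)


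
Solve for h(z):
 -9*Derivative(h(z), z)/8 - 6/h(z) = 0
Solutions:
 h(z) = -sqrt(C1 - 96*z)/3
 h(z) = sqrt(C1 - 96*z)/3


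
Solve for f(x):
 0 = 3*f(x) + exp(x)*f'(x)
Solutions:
 f(x) = C1*exp(3*exp(-x))


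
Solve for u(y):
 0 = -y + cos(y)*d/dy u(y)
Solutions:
 u(y) = C1 + Integral(y/cos(y), y)


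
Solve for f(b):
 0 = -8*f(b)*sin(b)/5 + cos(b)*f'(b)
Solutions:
 f(b) = C1/cos(b)^(8/5)


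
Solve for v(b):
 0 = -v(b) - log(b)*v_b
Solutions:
 v(b) = C1*exp(-li(b))


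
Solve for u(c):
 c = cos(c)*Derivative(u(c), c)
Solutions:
 u(c) = C1 + Integral(c/cos(c), c)


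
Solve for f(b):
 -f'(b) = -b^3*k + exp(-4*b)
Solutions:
 f(b) = C1 + b^4*k/4 + exp(-4*b)/4


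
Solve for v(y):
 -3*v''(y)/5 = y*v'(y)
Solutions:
 v(y) = C1 + C2*erf(sqrt(30)*y/6)


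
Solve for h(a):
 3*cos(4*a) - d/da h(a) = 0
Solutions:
 h(a) = C1 + 3*sin(4*a)/4


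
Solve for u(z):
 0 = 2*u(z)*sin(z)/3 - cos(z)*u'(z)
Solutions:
 u(z) = C1/cos(z)^(2/3)


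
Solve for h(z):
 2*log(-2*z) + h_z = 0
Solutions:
 h(z) = C1 - 2*z*log(-z) + 2*z*(1 - log(2))


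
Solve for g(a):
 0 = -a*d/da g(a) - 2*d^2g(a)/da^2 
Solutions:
 g(a) = C1 + C2*erf(a/2)


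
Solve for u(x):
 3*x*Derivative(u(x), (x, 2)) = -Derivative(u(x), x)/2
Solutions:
 u(x) = C1 + C2*x^(5/6)


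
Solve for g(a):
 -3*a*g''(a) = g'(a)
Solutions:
 g(a) = C1 + C2*a^(2/3)


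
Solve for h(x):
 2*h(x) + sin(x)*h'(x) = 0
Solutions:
 h(x) = C1*(cos(x) + 1)/(cos(x) - 1)


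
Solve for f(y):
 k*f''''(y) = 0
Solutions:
 f(y) = C1 + C2*y + C3*y^2 + C4*y^3


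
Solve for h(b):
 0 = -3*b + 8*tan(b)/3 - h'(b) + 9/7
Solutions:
 h(b) = C1 - 3*b^2/2 + 9*b/7 - 8*log(cos(b))/3


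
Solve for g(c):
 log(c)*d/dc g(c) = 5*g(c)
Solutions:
 g(c) = C1*exp(5*li(c))


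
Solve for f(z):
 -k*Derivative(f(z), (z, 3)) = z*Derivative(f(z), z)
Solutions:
 f(z) = C1 + Integral(C2*airyai(z*(-1/k)^(1/3)) + C3*airybi(z*(-1/k)^(1/3)), z)


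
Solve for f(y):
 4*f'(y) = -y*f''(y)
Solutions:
 f(y) = C1 + C2/y^3


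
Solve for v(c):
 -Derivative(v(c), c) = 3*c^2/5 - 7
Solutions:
 v(c) = C1 - c^3/5 + 7*c


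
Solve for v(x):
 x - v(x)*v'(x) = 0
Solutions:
 v(x) = -sqrt(C1 + x^2)
 v(x) = sqrt(C1 + x^2)


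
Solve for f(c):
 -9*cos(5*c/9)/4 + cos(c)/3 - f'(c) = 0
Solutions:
 f(c) = C1 - 81*sin(5*c/9)/20 + sin(c)/3


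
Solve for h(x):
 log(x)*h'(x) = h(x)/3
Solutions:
 h(x) = C1*exp(li(x)/3)


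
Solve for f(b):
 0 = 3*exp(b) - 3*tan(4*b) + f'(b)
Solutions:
 f(b) = C1 - 3*exp(b) - 3*log(cos(4*b))/4


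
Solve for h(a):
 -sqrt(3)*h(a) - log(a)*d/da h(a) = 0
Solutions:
 h(a) = C1*exp(-sqrt(3)*li(a))


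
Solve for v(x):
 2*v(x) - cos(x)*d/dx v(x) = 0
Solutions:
 v(x) = C1*(sin(x) + 1)/(sin(x) - 1)


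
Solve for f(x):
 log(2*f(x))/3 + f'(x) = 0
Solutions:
 3*Integral(1/(log(_y) + log(2)), (_y, f(x))) = C1 - x


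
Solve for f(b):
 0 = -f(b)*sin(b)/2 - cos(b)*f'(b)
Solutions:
 f(b) = C1*sqrt(cos(b))


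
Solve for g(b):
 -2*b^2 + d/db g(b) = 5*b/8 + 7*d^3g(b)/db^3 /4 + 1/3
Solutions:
 g(b) = C1 + C2*exp(-2*sqrt(7)*b/7) + C3*exp(2*sqrt(7)*b/7) + 2*b^3/3 + 5*b^2/16 + 22*b/3


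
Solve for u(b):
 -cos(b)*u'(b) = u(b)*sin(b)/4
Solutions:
 u(b) = C1*cos(b)^(1/4)


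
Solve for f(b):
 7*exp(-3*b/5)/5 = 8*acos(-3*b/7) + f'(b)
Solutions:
 f(b) = C1 - 8*b*acos(-3*b/7) - 8*sqrt(49 - 9*b^2)/3 - 7*exp(-3*b/5)/3


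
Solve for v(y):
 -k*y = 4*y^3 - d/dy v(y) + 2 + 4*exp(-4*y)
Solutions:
 v(y) = C1 + k*y^2/2 + y^4 + 2*y - exp(-4*y)


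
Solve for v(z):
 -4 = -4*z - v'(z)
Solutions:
 v(z) = C1 - 2*z^2 + 4*z


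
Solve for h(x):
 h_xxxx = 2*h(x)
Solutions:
 h(x) = C1*exp(-2^(1/4)*x) + C2*exp(2^(1/4)*x) + C3*sin(2^(1/4)*x) + C4*cos(2^(1/4)*x)


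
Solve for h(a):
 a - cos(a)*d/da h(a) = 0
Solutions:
 h(a) = C1 + Integral(a/cos(a), a)


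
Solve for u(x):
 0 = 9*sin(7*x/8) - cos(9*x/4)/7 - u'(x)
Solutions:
 u(x) = C1 - 4*sin(9*x/4)/63 - 72*cos(7*x/8)/7


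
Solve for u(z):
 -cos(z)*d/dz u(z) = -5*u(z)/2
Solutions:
 u(z) = C1*(sin(z) + 1)^(5/4)/(sin(z) - 1)^(5/4)


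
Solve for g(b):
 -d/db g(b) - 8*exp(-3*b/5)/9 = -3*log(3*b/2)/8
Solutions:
 g(b) = C1 + 3*b*log(b)/8 + 3*b*(-1 - log(2) + log(3))/8 + 40*exp(-3*b/5)/27


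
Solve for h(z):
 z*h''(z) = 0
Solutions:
 h(z) = C1 + C2*z


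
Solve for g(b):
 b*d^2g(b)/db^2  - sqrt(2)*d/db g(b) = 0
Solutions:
 g(b) = C1 + C2*b^(1 + sqrt(2))


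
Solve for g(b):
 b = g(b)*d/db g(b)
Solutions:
 g(b) = -sqrt(C1 + b^2)
 g(b) = sqrt(C1 + b^2)


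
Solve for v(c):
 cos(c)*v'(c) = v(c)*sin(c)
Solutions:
 v(c) = C1/cos(c)


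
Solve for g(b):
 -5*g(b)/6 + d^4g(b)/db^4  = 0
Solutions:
 g(b) = C1*exp(-5^(1/4)*6^(3/4)*b/6) + C2*exp(5^(1/4)*6^(3/4)*b/6) + C3*sin(5^(1/4)*6^(3/4)*b/6) + C4*cos(5^(1/4)*6^(3/4)*b/6)


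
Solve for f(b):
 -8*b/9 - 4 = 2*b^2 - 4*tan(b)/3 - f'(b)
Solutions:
 f(b) = C1 + 2*b^3/3 + 4*b^2/9 + 4*b + 4*log(cos(b))/3


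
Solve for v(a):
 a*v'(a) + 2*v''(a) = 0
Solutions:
 v(a) = C1 + C2*erf(a/2)


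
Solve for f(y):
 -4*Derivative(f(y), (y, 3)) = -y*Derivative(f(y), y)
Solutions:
 f(y) = C1 + Integral(C2*airyai(2^(1/3)*y/2) + C3*airybi(2^(1/3)*y/2), y)


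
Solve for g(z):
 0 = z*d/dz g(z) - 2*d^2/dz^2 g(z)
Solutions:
 g(z) = C1 + C2*erfi(z/2)


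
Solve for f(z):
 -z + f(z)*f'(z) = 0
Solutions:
 f(z) = -sqrt(C1 + z^2)
 f(z) = sqrt(C1 + z^2)


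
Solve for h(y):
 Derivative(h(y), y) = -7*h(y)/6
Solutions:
 h(y) = C1*exp(-7*y/6)


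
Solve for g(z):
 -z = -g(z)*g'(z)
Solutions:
 g(z) = -sqrt(C1 + z^2)
 g(z) = sqrt(C1 + z^2)


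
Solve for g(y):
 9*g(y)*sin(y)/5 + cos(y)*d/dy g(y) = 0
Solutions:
 g(y) = C1*cos(y)^(9/5)


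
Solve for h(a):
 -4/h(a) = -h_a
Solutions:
 h(a) = -sqrt(C1 + 8*a)
 h(a) = sqrt(C1 + 8*a)


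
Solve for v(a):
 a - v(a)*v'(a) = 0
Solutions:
 v(a) = -sqrt(C1 + a^2)
 v(a) = sqrt(C1 + a^2)


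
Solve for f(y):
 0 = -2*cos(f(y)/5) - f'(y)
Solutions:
 2*y - 5*log(sin(f(y)/5) - 1)/2 + 5*log(sin(f(y)/5) + 1)/2 = C1


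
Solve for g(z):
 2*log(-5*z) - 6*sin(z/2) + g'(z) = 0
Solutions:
 g(z) = C1 - 2*z*log(-z) - 2*z*log(5) + 2*z - 12*cos(z/2)


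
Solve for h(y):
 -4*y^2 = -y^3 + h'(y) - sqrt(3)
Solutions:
 h(y) = C1 + y^4/4 - 4*y^3/3 + sqrt(3)*y


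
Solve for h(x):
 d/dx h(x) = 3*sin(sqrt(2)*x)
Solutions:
 h(x) = C1 - 3*sqrt(2)*cos(sqrt(2)*x)/2


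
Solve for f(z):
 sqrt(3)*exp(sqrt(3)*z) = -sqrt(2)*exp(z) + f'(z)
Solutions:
 f(z) = C1 + sqrt(2)*exp(z) + exp(sqrt(3)*z)


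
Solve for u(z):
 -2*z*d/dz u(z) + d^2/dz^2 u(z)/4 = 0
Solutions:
 u(z) = C1 + C2*erfi(2*z)


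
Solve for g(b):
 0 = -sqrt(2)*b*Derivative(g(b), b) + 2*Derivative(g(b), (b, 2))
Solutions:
 g(b) = C1 + C2*erfi(2^(1/4)*b/2)


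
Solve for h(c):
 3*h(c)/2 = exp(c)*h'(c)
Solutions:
 h(c) = C1*exp(-3*exp(-c)/2)


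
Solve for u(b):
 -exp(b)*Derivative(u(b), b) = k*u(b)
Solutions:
 u(b) = C1*exp(k*exp(-b))


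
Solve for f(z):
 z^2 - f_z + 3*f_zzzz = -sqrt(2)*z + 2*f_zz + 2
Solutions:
 f(z) = C1 + C4*exp(z) + z^3/3 - 2*z^2 + sqrt(2)*z^2/2 - 2*sqrt(2)*z + 6*z + (C2*sin(sqrt(3)*z/6) + C3*cos(sqrt(3)*z/6))*exp(-z/2)


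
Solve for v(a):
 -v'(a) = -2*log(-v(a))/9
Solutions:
 -li(-v(a)) = C1 + 2*a/9


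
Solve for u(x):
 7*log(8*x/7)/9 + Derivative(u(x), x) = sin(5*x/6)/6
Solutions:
 u(x) = C1 - 7*x*log(x)/9 - 7*x*log(2)/3 + 7*x/9 + 7*x*log(7)/9 - cos(5*x/6)/5


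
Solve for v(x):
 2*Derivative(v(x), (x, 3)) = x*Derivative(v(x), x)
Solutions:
 v(x) = C1 + Integral(C2*airyai(2^(2/3)*x/2) + C3*airybi(2^(2/3)*x/2), x)


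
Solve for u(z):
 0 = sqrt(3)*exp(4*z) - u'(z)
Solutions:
 u(z) = C1 + sqrt(3)*exp(4*z)/4


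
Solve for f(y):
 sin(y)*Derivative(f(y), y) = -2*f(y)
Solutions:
 f(y) = C1*(cos(y) + 1)/(cos(y) - 1)


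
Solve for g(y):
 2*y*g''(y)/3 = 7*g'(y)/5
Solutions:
 g(y) = C1 + C2*y^(31/10)


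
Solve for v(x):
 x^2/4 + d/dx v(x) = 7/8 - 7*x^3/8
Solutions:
 v(x) = C1 - 7*x^4/32 - x^3/12 + 7*x/8


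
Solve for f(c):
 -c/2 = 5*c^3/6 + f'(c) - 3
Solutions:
 f(c) = C1 - 5*c^4/24 - c^2/4 + 3*c


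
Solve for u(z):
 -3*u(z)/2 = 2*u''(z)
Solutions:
 u(z) = C1*sin(sqrt(3)*z/2) + C2*cos(sqrt(3)*z/2)


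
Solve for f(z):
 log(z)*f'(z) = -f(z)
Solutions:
 f(z) = C1*exp(-li(z))


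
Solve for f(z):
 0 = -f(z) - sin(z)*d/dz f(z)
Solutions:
 f(z) = C1*sqrt(cos(z) + 1)/sqrt(cos(z) - 1)


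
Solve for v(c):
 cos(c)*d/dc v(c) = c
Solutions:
 v(c) = C1 + Integral(c/cos(c), c)


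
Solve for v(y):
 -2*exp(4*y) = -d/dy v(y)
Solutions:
 v(y) = C1 + exp(4*y)/2


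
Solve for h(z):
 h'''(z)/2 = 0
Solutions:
 h(z) = C1 + C2*z + C3*z^2
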